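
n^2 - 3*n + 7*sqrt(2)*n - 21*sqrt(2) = (n - 3)*(n + 7*sqrt(2))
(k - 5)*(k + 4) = k^2 - k - 20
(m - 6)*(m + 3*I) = m^2 - 6*m + 3*I*m - 18*I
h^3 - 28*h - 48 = (h - 6)*(h + 2)*(h + 4)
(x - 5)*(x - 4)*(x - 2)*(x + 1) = x^4 - 10*x^3 + 27*x^2 - 2*x - 40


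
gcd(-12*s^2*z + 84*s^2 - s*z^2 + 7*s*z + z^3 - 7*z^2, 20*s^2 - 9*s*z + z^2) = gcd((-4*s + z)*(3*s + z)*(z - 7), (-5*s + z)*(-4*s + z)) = -4*s + z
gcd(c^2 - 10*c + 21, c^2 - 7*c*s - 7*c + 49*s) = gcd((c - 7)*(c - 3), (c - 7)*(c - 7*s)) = c - 7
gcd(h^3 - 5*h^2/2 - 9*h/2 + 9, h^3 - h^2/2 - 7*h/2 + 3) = h^2 + h/2 - 3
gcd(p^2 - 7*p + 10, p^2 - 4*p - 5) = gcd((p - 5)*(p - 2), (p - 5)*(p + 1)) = p - 5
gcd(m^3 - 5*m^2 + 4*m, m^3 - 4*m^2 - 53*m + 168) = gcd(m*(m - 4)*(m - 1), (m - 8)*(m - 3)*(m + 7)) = 1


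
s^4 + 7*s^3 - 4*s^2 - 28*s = s*(s - 2)*(s + 2)*(s + 7)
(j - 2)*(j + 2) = j^2 - 4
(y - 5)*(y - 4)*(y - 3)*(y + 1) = y^4 - 11*y^3 + 35*y^2 - 13*y - 60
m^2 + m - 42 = (m - 6)*(m + 7)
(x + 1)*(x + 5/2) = x^2 + 7*x/2 + 5/2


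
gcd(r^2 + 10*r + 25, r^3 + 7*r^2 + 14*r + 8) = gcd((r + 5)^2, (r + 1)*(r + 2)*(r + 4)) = 1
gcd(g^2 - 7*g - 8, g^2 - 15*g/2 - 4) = g - 8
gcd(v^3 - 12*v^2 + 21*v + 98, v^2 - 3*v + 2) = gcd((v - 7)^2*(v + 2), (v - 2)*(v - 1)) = 1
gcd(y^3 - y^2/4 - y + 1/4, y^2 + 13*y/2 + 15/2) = 1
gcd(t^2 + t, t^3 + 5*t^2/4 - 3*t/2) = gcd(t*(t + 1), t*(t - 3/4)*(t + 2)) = t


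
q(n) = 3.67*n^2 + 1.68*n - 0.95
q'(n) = 7.34*n + 1.68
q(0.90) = 3.53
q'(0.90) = 8.29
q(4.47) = 79.89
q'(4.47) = 34.49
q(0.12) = -0.70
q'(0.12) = 2.56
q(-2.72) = 21.63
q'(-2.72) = -18.28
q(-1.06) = 1.39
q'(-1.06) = -6.10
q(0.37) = 0.17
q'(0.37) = 4.40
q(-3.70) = 43.08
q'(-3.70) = -25.48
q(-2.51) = 17.95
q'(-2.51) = -16.74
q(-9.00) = 281.20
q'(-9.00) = -64.38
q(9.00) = 311.44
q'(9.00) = 67.74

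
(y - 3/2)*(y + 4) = y^2 + 5*y/2 - 6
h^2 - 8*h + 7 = (h - 7)*(h - 1)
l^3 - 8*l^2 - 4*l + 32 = (l - 8)*(l - 2)*(l + 2)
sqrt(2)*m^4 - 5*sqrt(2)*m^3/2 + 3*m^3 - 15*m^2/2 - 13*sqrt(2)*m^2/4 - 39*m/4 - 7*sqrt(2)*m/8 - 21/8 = (m - 7/2)*(m + 1/2)*(m + 3*sqrt(2)/2)*(sqrt(2)*m + sqrt(2)/2)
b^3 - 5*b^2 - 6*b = b*(b - 6)*(b + 1)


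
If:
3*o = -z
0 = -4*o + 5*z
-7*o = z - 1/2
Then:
No Solution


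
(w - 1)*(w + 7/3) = w^2 + 4*w/3 - 7/3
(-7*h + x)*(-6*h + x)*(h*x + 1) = 42*h^3*x - 13*h^2*x^2 + 42*h^2 + h*x^3 - 13*h*x + x^2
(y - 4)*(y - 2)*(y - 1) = y^3 - 7*y^2 + 14*y - 8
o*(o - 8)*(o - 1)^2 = o^4 - 10*o^3 + 17*o^2 - 8*o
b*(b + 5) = b^2 + 5*b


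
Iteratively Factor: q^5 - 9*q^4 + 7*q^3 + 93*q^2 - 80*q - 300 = (q - 5)*(q^4 - 4*q^3 - 13*q^2 + 28*q + 60) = (q - 5)^2*(q^3 + q^2 - 8*q - 12) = (q - 5)^2*(q + 2)*(q^2 - q - 6) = (q - 5)^2*(q - 3)*(q + 2)*(q + 2)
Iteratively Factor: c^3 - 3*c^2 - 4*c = (c + 1)*(c^2 - 4*c) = c*(c + 1)*(c - 4)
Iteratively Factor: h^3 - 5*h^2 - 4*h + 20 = (h + 2)*(h^2 - 7*h + 10) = (h - 2)*(h + 2)*(h - 5)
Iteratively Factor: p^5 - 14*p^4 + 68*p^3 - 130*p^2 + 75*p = (p - 5)*(p^4 - 9*p^3 + 23*p^2 - 15*p) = (p - 5)*(p - 3)*(p^3 - 6*p^2 + 5*p) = (p - 5)^2*(p - 3)*(p^2 - p) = (p - 5)^2*(p - 3)*(p - 1)*(p)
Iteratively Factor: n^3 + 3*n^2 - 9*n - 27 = (n + 3)*(n^2 - 9) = (n - 3)*(n + 3)*(n + 3)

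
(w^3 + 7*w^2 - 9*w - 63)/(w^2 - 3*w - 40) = (-w^3 - 7*w^2 + 9*w + 63)/(-w^2 + 3*w + 40)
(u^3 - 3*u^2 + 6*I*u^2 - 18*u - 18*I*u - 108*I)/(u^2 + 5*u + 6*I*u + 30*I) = (u^2 - 3*u - 18)/(u + 5)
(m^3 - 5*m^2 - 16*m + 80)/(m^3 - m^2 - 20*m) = (m - 4)/m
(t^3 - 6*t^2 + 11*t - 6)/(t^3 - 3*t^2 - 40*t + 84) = (t^2 - 4*t + 3)/(t^2 - t - 42)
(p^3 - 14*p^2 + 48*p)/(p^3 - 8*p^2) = (p - 6)/p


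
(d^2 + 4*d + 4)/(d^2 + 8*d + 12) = (d + 2)/(d + 6)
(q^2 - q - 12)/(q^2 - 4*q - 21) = (q - 4)/(q - 7)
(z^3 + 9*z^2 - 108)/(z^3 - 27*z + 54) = (z + 6)/(z - 3)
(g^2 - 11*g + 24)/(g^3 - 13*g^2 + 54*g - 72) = (g - 8)/(g^2 - 10*g + 24)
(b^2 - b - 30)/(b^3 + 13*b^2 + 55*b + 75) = (b - 6)/(b^2 + 8*b + 15)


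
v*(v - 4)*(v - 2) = v^3 - 6*v^2 + 8*v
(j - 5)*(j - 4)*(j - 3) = j^3 - 12*j^2 + 47*j - 60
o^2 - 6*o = o*(o - 6)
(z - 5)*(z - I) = z^2 - 5*z - I*z + 5*I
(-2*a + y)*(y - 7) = -2*a*y + 14*a + y^2 - 7*y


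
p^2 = p^2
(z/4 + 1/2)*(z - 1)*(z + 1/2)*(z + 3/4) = z^4/4 + 9*z^3/16 - 3*z^2/32 - 17*z/32 - 3/16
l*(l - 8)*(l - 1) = l^3 - 9*l^2 + 8*l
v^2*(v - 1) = v^3 - v^2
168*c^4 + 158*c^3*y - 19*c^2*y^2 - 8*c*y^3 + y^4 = (-7*c + y)*(-6*c + y)*(c + y)*(4*c + y)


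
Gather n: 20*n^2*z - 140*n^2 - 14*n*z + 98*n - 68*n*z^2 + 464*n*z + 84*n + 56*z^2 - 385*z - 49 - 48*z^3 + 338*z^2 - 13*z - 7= n^2*(20*z - 140) + n*(-68*z^2 + 450*z + 182) - 48*z^3 + 394*z^2 - 398*z - 56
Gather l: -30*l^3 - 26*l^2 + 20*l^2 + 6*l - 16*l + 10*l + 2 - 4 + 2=-30*l^3 - 6*l^2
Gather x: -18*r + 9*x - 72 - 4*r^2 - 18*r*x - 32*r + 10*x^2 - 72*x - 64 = -4*r^2 - 50*r + 10*x^2 + x*(-18*r - 63) - 136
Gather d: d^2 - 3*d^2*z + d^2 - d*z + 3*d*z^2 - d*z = d^2*(2 - 3*z) + d*(3*z^2 - 2*z)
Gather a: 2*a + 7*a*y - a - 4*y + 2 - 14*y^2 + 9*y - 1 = a*(7*y + 1) - 14*y^2 + 5*y + 1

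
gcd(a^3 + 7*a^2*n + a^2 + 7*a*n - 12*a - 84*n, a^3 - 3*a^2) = a - 3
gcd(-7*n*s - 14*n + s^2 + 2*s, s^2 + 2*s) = s + 2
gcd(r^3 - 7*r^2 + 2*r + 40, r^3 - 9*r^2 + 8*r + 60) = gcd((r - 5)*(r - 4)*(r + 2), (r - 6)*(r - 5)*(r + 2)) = r^2 - 3*r - 10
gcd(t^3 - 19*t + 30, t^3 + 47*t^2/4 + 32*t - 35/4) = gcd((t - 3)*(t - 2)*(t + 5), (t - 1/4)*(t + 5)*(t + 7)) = t + 5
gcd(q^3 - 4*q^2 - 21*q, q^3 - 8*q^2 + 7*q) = q^2 - 7*q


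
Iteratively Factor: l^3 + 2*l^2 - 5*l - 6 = (l - 2)*(l^2 + 4*l + 3) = (l - 2)*(l + 3)*(l + 1)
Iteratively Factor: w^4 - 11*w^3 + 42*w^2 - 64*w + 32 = (w - 4)*(w^3 - 7*w^2 + 14*w - 8) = (w - 4)*(w - 2)*(w^2 - 5*w + 4) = (w - 4)^2*(w - 2)*(w - 1)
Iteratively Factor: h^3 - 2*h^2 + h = (h - 1)*(h^2 - h) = h*(h - 1)*(h - 1)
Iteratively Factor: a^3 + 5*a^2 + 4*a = (a + 1)*(a^2 + 4*a) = (a + 1)*(a + 4)*(a)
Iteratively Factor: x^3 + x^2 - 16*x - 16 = (x - 4)*(x^2 + 5*x + 4) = (x - 4)*(x + 1)*(x + 4)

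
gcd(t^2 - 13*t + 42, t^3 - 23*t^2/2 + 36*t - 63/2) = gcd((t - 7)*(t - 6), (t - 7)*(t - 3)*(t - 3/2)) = t - 7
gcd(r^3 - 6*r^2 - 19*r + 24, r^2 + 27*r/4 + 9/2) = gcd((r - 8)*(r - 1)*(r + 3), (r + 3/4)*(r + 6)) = 1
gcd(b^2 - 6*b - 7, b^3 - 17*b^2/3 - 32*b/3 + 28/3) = b - 7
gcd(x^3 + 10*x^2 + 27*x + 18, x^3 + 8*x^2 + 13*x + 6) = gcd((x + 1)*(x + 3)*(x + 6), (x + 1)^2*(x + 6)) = x^2 + 7*x + 6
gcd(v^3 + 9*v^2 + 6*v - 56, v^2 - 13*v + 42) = 1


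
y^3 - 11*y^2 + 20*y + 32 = (y - 8)*(y - 4)*(y + 1)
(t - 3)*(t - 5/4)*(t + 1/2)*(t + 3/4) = t^4 - 3*t^3 - 19*t^2/16 + 99*t/32 + 45/32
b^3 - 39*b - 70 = (b - 7)*(b + 2)*(b + 5)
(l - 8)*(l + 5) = l^2 - 3*l - 40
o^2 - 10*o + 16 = (o - 8)*(o - 2)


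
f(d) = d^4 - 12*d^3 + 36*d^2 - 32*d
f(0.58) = -8.68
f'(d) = 4*d^3 - 36*d^2 + 72*d - 32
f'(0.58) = -1.57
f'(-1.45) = -224.28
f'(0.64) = 0.38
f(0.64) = -8.71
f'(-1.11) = -161.75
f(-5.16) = 3481.22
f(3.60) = -40.55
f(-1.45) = 163.09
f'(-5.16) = -1911.59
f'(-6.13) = -2747.51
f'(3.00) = -32.00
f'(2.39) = -10.95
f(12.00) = 4800.00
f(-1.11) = 97.81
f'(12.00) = 2560.00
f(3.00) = -15.00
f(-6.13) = 5725.11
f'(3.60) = -52.74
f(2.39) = -2.04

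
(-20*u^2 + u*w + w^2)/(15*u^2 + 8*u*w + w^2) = (-4*u + w)/(3*u + w)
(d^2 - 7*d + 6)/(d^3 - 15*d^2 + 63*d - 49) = (d - 6)/(d^2 - 14*d + 49)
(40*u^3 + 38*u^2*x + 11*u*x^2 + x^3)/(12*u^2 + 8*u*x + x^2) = (20*u^2 + 9*u*x + x^2)/(6*u + x)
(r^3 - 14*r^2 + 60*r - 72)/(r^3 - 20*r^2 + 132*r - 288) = (r - 2)/(r - 8)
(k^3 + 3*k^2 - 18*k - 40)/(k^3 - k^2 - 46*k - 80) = (k - 4)/(k - 8)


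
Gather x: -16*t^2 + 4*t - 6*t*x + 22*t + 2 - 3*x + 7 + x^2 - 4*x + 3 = -16*t^2 + 26*t + x^2 + x*(-6*t - 7) + 12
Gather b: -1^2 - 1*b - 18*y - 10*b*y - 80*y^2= b*(-10*y - 1) - 80*y^2 - 18*y - 1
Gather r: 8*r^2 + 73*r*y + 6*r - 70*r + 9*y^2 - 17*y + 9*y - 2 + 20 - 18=8*r^2 + r*(73*y - 64) + 9*y^2 - 8*y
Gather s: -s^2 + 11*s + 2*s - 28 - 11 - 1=-s^2 + 13*s - 40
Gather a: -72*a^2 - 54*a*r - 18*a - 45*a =-72*a^2 + a*(-54*r - 63)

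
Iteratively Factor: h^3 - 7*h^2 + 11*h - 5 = (h - 1)*(h^2 - 6*h + 5) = (h - 5)*(h - 1)*(h - 1)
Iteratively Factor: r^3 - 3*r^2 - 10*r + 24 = (r - 4)*(r^2 + r - 6) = (r - 4)*(r - 2)*(r + 3)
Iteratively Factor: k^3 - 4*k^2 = (k)*(k^2 - 4*k) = k*(k - 4)*(k)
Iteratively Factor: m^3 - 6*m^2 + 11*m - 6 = (m - 1)*(m^2 - 5*m + 6) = (m - 2)*(m - 1)*(m - 3)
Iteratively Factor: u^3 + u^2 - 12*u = (u)*(u^2 + u - 12) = u*(u - 3)*(u + 4)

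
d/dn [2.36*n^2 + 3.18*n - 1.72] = 4.72*n + 3.18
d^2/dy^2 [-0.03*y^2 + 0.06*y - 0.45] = -0.0600000000000000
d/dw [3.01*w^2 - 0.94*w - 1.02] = 6.02*w - 0.94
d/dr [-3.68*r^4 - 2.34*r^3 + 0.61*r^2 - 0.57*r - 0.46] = -14.72*r^3 - 7.02*r^2 + 1.22*r - 0.57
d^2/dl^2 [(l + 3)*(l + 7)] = 2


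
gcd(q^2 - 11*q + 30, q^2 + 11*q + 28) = 1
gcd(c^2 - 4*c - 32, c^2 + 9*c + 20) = c + 4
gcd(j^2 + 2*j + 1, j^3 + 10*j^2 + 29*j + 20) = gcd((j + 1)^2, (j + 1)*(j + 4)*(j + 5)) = j + 1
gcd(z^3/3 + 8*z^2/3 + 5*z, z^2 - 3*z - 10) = 1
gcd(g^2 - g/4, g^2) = g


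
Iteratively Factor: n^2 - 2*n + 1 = (n - 1)*(n - 1)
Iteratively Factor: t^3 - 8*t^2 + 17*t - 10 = (t - 1)*(t^2 - 7*t + 10) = (t - 5)*(t - 1)*(t - 2)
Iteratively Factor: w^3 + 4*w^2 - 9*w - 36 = (w + 4)*(w^2 - 9) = (w + 3)*(w + 4)*(w - 3)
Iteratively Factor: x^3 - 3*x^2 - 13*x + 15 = (x + 3)*(x^2 - 6*x + 5) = (x - 1)*(x + 3)*(x - 5)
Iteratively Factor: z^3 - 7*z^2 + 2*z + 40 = (z + 2)*(z^2 - 9*z + 20) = (z - 5)*(z + 2)*(z - 4)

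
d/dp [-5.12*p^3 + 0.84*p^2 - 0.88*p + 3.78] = -15.36*p^2 + 1.68*p - 0.88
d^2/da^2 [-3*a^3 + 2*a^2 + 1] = 4 - 18*a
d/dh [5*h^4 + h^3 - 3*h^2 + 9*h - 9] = 20*h^3 + 3*h^2 - 6*h + 9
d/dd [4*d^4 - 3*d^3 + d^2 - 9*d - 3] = 16*d^3 - 9*d^2 + 2*d - 9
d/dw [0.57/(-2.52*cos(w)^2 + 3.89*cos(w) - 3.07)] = (2.2173 - 2.8728*cos(w))*sin(w)/(2.52*cos(w)^2 - 3.89*cos(w) + 3.07)^2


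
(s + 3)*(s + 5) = s^2 + 8*s + 15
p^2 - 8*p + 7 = (p - 7)*(p - 1)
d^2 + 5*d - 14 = (d - 2)*(d + 7)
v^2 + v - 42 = (v - 6)*(v + 7)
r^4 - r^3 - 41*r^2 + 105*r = r*(r - 5)*(r - 3)*(r + 7)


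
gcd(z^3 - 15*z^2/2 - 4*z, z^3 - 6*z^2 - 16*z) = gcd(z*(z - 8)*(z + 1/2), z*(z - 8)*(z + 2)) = z^2 - 8*z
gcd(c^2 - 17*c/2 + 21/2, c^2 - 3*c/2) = c - 3/2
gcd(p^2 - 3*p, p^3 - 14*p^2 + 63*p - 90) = p - 3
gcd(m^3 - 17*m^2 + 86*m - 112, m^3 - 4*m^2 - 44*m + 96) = m^2 - 10*m + 16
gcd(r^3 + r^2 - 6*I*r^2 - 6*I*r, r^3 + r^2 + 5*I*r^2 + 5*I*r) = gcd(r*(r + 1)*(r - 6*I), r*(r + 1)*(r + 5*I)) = r^2 + r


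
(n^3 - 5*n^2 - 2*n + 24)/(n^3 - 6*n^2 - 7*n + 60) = (n^2 - n - 6)/(n^2 - 2*n - 15)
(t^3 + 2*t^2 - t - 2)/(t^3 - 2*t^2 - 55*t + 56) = (t^2 + 3*t + 2)/(t^2 - t - 56)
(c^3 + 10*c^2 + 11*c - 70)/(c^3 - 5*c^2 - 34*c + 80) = (c + 7)/(c - 8)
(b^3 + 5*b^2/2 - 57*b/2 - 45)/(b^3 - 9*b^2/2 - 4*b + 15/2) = (b + 6)/(b - 1)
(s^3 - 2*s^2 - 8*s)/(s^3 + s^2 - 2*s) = (s - 4)/(s - 1)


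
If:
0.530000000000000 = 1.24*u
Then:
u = 0.43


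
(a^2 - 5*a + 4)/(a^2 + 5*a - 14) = (a^2 - 5*a + 4)/(a^2 + 5*a - 14)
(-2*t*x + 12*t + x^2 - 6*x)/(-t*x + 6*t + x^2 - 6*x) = (-2*t + x)/(-t + x)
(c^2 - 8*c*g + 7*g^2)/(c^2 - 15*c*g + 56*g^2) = (c - g)/(c - 8*g)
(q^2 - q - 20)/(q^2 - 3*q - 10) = (q + 4)/(q + 2)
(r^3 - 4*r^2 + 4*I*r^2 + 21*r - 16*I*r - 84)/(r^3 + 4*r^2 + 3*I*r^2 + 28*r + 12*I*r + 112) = (r^2 - r*(4 + 3*I) + 12*I)/(r^2 + 4*r*(1 - I) - 16*I)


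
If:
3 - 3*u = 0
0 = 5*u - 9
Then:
No Solution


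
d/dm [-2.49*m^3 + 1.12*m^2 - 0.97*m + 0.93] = -7.47*m^2 + 2.24*m - 0.97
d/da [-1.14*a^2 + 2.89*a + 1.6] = 2.89 - 2.28*a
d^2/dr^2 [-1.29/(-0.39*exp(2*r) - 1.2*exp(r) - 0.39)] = (1.29*(0.78*exp(r) + 1.2)*(1.56*exp(r) + 2.4)*exp(r) - (2.0124*exp(r) + 1.548)*(0.39*exp(2*r) + 1.2*exp(r) + 0.39))*exp(r)/(0.39*exp(2*r) + 1.2*exp(r) + 0.39)^3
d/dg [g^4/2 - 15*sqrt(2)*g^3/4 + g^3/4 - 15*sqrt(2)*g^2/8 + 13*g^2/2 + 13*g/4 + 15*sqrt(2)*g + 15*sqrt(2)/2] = 2*g^3 - 45*sqrt(2)*g^2/4 + 3*g^2/4 - 15*sqrt(2)*g/4 + 13*g + 13/4 + 15*sqrt(2)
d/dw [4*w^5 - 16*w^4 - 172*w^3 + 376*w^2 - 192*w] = 20*w^4 - 64*w^3 - 516*w^2 + 752*w - 192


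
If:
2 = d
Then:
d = 2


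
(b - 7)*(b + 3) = b^2 - 4*b - 21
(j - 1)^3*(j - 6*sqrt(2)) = j^4 - 6*sqrt(2)*j^3 - 3*j^3 + 3*j^2 + 18*sqrt(2)*j^2 - 18*sqrt(2)*j - j + 6*sqrt(2)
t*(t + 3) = t^2 + 3*t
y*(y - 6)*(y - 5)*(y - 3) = y^4 - 14*y^3 + 63*y^2 - 90*y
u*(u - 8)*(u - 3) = u^3 - 11*u^2 + 24*u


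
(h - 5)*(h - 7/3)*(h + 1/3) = h^3 - 7*h^2 + 83*h/9 + 35/9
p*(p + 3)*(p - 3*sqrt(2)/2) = p^3 - 3*sqrt(2)*p^2/2 + 3*p^2 - 9*sqrt(2)*p/2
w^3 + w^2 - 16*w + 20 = (w - 2)^2*(w + 5)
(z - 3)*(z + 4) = z^2 + z - 12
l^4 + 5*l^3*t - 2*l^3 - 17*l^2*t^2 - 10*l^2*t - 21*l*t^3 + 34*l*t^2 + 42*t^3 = (l - 2)*(l - 3*t)*(l + t)*(l + 7*t)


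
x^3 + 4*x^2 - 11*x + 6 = (x - 1)^2*(x + 6)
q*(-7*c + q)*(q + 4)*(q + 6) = -7*c*q^3 - 70*c*q^2 - 168*c*q + q^4 + 10*q^3 + 24*q^2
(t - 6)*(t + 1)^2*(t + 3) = t^4 - t^3 - 23*t^2 - 39*t - 18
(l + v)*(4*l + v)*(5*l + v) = 20*l^3 + 29*l^2*v + 10*l*v^2 + v^3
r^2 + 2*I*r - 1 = (r + I)^2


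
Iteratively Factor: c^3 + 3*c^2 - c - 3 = (c - 1)*(c^2 + 4*c + 3) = (c - 1)*(c + 3)*(c + 1)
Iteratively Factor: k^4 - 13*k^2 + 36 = (k - 3)*(k^3 + 3*k^2 - 4*k - 12) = (k - 3)*(k - 2)*(k^2 + 5*k + 6) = (k - 3)*(k - 2)*(k + 3)*(k + 2)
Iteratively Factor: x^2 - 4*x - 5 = (x + 1)*(x - 5)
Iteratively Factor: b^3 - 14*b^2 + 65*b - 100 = (b - 5)*(b^2 - 9*b + 20) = (b - 5)^2*(b - 4)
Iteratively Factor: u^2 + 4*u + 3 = (u + 1)*(u + 3)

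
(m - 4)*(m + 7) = m^2 + 3*m - 28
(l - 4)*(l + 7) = l^2 + 3*l - 28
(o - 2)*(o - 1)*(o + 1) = o^3 - 2*o^2 - o + 2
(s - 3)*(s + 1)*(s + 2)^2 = s^4 + 2*s^3 - 7*s^2 - 20*s - 12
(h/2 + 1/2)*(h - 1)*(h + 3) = h^3/2 + 3*h^2/2 - h/2 - 3/2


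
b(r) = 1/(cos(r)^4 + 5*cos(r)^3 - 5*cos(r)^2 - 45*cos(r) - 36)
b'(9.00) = -2.17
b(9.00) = -0.45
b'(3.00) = -58.71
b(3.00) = -4.14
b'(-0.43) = 0.00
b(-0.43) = -0.01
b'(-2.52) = 0.69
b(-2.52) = -0.20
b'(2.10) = -0.14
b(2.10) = -0.07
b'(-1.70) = 0.05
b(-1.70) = -0.03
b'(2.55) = -0.80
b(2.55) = -0.22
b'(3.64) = 1.34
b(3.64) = -0.32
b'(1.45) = -0.03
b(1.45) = -0.02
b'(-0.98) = 0.01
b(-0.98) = -0.02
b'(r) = (4*sin(r)*cos(r)^3 + 15*sin(r)*cos(r)^2 - 10*sin(r)*cos(r) - 45*sin(r))/(cos(r)^4 + 5*cos(r)^3 - 5*cos(r)^2 - 45*cos(r) - 36)^2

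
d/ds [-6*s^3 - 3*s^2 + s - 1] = -18*s^2 - 6*s + 1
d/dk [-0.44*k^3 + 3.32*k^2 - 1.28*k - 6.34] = -1.32*k^2 + 6.64*k - 1.28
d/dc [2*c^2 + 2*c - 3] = 4*c + 2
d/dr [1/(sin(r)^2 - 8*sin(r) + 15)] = 2*(4 - sin(r))*cos(r)/(sin(r)^2 - 8*sin(r) + 15)^2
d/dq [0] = 0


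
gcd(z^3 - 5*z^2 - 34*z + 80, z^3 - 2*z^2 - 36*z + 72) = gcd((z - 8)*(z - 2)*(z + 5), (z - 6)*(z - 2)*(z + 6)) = z - 2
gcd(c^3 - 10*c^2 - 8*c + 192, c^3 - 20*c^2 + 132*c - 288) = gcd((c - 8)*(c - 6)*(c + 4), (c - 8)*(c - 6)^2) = c^2 - 14*c + 48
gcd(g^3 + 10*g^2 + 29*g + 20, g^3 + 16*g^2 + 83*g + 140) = g^2 + 9*g + 20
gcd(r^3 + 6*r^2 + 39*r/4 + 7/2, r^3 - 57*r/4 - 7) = r^2 + 4*r + 7/4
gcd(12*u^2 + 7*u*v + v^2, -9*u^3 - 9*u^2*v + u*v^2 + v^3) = 3*u + v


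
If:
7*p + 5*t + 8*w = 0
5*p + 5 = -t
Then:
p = 4*w/9 - 25/18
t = 35/18 - 20*w/9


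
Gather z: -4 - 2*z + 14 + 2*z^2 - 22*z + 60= 2*z^2 - 24*z + 70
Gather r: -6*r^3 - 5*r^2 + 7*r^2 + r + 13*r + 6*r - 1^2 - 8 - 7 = -6*r^3 + 2*r^2 + 20*r - 16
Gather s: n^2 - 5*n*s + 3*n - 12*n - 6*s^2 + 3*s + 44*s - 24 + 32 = n^2 - 9*n - 6*s^2 + s*(47 - 5*n) + 8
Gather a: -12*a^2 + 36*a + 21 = -12*a^2 + 36*a + 21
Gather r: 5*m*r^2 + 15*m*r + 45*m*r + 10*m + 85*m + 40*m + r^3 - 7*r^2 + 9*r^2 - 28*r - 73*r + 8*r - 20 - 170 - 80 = 135*m + r^3 + r^2*(5*m + 2) + r*(60*m - 93) - 270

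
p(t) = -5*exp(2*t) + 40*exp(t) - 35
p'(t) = -10*exp(2*t) + 40*exp(t)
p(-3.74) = -34.05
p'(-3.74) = 0.94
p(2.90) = -959.53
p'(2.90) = -2576.03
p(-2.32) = -31.12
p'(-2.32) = 3.83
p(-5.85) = -34.88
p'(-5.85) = 0.12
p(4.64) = -49500.39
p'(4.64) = -103072.55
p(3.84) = -8997.08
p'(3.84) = -19785.18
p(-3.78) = -34.09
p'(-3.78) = 0.91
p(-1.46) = -25.98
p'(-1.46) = 8.75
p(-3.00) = -33.02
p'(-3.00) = 1.97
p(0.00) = 0.00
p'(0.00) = 30.00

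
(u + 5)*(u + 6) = u^2 + 11*u + 30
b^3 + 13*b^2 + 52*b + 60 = (b + 2)*(b + 5)*(b + 6)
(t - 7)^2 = t^2 - 14*t + 49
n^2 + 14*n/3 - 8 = (n - 4/3)*(n + 6)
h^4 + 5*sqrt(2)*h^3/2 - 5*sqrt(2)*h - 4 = (h - sqrt(2))*(h + sqrt(2)/2)*(h + sqrt(2))*(h + 2*sqrt(2))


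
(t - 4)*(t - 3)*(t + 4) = t^3 - 3*t^2 - 16*t + 48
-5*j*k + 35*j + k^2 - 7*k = (-5*j + k)*(k - 7)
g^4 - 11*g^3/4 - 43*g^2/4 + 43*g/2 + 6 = (g - 4)*(g - 2)*(g + 1/4)*(g + 3)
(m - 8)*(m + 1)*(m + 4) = m^3 - 3*m^2 - 36*m - 32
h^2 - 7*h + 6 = (h - 6)*(h - 1)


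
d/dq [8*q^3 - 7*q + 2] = 24*q^2 - 7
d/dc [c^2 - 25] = 2*c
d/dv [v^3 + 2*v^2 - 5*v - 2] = 3*v^2 + 4*v - 5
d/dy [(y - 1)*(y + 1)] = 2*y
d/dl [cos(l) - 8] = -sin(l)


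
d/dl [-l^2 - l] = -2*l - 1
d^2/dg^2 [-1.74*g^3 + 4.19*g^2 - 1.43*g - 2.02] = 8.38 - 10.44*g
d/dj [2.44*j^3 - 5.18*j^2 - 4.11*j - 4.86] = 7.32*j^2 - 10.36*j - 4.11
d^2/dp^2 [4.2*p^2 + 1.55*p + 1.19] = 8.40000000000000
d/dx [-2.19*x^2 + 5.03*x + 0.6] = 5.03 - 4.38*x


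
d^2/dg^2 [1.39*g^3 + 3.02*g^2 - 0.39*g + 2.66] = 8.34*g + 6.04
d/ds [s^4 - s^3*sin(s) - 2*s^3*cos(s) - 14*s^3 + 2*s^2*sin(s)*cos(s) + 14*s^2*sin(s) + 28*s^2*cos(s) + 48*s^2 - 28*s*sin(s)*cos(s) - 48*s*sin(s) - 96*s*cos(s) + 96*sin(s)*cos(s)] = 2*s^3*sin(s) - s^3*cos(s) + 4*s^3 - 31*s^2*sin(s) + 8*s^2*cos(s) + 2*s^2*cos(2*s) - 42*s^2 + 124*s*sin(s) + 2*s*sin(2*s) + 8*s*cos(s) - 28*s*cos(2*s) + 96*s - 48*sin(s) - 14*sin(2*s) - 96*cos(s) + 96*cos(2*s)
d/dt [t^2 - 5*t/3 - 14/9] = 2*t - 5/3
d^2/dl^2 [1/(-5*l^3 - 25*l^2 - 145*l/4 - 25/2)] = 8*(4*(3*l + 5)*(4*l^3 + 20*l^2 + 29*l + 10) - (12*l^2 + 40*l + 29)^2)/(5*(4*l^3 + 20*l^2 + 29*l + 10)^3)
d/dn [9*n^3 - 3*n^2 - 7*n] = 27*n^2 - 6*n - 7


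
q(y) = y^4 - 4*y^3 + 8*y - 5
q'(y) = 4*y^3 - 12*y^2 + 8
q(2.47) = -8.30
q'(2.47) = -4.93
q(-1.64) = 6.76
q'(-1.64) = -41.92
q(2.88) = -8.71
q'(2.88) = 4.02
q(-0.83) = -8.88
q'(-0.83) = -2.55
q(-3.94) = 449.11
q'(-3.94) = -422.94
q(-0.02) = -5.16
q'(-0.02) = 8.00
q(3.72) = 10.35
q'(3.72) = 47.85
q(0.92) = -0.04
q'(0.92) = 0.96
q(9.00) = 3712.00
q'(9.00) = 1952.00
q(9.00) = 3712.00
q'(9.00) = 1952.00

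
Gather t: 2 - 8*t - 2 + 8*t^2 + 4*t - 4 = 8*t^2 - 4*t - 4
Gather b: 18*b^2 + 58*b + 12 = 18*b^2 + 58*b + 12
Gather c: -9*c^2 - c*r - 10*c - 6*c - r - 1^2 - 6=-9*c^2 + c*(-r - 16) - r - 7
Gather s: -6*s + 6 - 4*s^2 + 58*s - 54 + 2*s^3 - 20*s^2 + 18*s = 2*s^3 - 24*s^2 + 70*s - 48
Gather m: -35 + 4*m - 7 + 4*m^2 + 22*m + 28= 4*m^2 + 26*m - 14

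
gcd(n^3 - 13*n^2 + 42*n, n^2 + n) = n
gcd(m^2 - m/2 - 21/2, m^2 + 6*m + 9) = m + 3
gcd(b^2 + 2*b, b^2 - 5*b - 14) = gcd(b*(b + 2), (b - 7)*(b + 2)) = b + 2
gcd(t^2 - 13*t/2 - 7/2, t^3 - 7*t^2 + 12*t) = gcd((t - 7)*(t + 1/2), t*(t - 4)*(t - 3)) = 1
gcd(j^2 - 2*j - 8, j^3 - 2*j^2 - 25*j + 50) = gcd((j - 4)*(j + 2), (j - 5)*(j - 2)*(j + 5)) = 1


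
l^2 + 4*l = l*(l + 4)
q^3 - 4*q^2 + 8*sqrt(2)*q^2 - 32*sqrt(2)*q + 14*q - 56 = (q - 4)*(q + sqrt(2))*(q + 7*sqrt(2))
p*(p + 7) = p^2 + 7*p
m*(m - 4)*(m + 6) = m^3 + 2*m^2 - 24*m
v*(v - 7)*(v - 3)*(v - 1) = v^4 - 11*v^3 + 31*v^2 - 21*v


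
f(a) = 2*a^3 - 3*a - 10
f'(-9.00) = 483.00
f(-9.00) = -1441.00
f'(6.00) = 213.00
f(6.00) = 404.00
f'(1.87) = 17.98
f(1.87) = -2.53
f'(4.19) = 102.34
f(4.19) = 124.55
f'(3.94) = 90.14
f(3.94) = 100.51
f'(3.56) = 73.04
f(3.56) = 69.56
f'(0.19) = -2.78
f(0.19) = -10.56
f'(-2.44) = 32.72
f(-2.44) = -31.73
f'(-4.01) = 93.48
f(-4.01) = -126.93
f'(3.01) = 51.36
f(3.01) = 35.51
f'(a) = 6*a^2 - 3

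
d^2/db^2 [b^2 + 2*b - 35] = 2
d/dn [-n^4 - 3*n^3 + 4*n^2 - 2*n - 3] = -4*n^3 - 9*n^2 + 8*n - 2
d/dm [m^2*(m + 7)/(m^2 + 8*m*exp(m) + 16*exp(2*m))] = m*(-8*m^2*exp(m) + m^2 - 44*m*exp(m) + 56*exp(m))/(m^3 + 12*m^2*exp(m) + 48*m*exp(2*m) + 64*exp(3*m))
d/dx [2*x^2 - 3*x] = 4*x - 3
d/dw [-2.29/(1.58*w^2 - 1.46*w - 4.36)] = (7.2364*w - 3.3434)/(-1.58*w^2 + 1.46*w + 4.36)^2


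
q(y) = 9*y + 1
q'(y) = 9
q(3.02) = 28.18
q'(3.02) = 9.00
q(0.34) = 4.06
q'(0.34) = 9.00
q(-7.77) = -68.93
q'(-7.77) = 9.00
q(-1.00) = -8.00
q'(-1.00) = 9.00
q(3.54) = 32.86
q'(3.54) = 9.00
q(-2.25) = -19.25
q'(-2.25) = 9.00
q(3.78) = 35.02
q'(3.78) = 9.00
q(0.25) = 3.25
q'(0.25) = 9.00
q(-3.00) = -26.00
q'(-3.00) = 9.00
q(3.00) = 28.00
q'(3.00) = 9.00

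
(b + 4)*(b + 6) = b^2 + 10*b + 24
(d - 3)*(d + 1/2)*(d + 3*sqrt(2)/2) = d^3 - 5*d^2/2 + 3*sqrt(2)*d^2/2 - 15*sqrt(2)*d/4 - 3*d/2 - 9*sqrt(2)/4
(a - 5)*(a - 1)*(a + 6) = a^3 - 31*a + 30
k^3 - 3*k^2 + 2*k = k*(k - 2)*(k - 1)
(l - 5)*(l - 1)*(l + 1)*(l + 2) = l^4 - 3*l^3 - 11*l^2 + 3*l + 10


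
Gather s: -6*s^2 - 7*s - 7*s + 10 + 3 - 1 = -6*s^2 - 14*s + 12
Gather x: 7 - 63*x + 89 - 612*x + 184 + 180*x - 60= 220 - 495*x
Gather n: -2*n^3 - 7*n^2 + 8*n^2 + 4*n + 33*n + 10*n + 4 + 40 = -2*n^3 + n^2 + 47*n + 44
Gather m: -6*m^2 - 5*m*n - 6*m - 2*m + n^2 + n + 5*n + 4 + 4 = -6*m^2 + m*(-5*n - 8) + n^2 + 6*n + 8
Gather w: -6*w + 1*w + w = -4*w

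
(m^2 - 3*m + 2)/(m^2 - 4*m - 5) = (-m^2 + 3*m - 2)/(-m^2 + 4*m + 5)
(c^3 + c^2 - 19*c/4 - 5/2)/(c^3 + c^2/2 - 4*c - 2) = (c + 5/2)/(c + 2)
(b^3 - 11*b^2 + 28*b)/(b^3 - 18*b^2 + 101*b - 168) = b*(b - 4)/(b^2 - 11*b + 24)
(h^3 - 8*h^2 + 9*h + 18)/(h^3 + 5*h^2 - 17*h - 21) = (h - 6)/(h + 7)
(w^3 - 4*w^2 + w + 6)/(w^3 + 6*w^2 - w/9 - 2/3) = 9*(w^3 - 4*w^2 + w + 6)/(9*w^3 + 54*w^2 - w - 6)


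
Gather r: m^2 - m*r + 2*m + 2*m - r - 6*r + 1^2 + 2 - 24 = m^2 + 4*m + r*(-m - 7) - 21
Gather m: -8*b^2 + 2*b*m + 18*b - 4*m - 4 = -8*b^2 + 18*b + m*(2*b - 4) - 4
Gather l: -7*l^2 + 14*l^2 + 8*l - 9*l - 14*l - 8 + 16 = 7*l^2 - 15*l + 8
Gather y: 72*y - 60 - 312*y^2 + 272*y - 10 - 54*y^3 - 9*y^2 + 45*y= -54*y^3 - 321*y^2 + 389*y - 70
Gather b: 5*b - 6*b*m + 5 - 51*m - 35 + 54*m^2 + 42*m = b*(5 - 6*m) + 54*m^2 - 9*m - 30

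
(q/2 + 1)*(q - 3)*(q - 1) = q^3/2 - q^2 - 5*q/2 + 3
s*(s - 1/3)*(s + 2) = s^3 + 5*s^2/3 - 2*s/3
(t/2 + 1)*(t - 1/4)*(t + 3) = t^3/2 + 19*t^2/8 + 19*t/8 - 3/4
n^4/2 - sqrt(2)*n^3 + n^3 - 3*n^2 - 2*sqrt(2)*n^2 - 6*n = n*(n/2 + 1)*(n - 3*sqrt(2))*(n + sqrt(2))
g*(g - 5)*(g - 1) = g^3 - 6*g^2 + 5*g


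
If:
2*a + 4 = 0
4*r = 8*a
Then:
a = -2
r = -4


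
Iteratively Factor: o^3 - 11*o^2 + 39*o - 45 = (o - 3)*(o^2 - 8*o + 15) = (o - 5)*(o - 3)*(o - 3)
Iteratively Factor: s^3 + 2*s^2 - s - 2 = (s - 1)*(s^2 + 3*s + 2) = (s - 1)*(s + 2)*(s + 1)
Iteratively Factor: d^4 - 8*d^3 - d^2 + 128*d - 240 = (d - 5)*(d^3 - 3*d^2 - 16*d + 48) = (d - 5)*(d - 3)*(d^2 - 16) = (d - 5)*(d - 4)*(d - 3)*(d + 4)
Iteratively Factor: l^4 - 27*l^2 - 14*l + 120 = (l + 3)*(l^3 - 3*l^2 - 18*l + 40) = (l - 2)*(l + 3)*(l^2 - l - 20) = (l - 5)*(l - 2)*(l + 3)*(l + 4)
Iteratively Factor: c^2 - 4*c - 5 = (c - 5)*(c + 1)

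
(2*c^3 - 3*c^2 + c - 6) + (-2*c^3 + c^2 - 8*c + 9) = -2*c^2 - 7*c + 3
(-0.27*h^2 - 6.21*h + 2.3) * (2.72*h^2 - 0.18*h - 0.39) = -0.7344*h^4 - 16.8426*h^3 + 7.4791*h^2 + 2.0079*h - 0.897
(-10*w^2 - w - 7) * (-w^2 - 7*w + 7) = 10*w^4 + 71*w^3 - 56*w^2 + 42*w - 49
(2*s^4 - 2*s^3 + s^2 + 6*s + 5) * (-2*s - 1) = -4*s^5 + 2*s^4 - 13*s^2 - 16*s - 5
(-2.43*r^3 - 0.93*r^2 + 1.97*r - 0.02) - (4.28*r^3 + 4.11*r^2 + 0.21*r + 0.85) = -6.71*r^3 - 5.04*r^2 + 1.76*r - 0.87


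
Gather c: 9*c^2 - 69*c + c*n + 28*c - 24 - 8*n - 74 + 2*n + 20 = 9*c^2 + c*(n - 41) - 6*n - 78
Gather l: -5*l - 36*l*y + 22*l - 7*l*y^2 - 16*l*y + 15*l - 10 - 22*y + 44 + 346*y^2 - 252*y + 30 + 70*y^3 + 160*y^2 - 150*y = l*(-7*y^2 - 52*y + 32) + 70*y^3 + 506*y^2 - 424*y + 64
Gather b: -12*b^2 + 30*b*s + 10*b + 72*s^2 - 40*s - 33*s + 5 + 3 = -12*b^2 + b*(30*s + 10) + 72*s^2 - 73*s + 8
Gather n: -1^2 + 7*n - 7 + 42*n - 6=49*n - 14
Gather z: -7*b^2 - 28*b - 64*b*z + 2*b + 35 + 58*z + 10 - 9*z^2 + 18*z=-7*b^2 - 26*b - 9*z^2 + z*(76 - 64*b) + 45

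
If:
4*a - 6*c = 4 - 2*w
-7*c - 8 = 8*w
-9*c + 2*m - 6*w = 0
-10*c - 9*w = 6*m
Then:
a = 579/107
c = 216/107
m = 84/107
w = -296/107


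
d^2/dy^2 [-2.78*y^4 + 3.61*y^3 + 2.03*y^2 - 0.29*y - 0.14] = -33.36*y^2 + 21.66*y + 4.06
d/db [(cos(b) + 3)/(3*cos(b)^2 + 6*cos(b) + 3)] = (cos(b) + 5)*sin(b)/(3*(cos(b) + 1)^3)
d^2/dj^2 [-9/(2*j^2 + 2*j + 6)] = 9*(j^2 + j - (2*j + 1)^2 + 3)/(j^2 + j + 3)^3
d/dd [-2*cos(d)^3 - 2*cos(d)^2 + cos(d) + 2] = (6*cos(d)^2 + 4*cos(d) - 1)*sin(d)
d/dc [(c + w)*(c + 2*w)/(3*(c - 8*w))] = ((c - 8*w)*(2*c + 3*w) - (c + w)*(c + 2*w))/(3*(c - 8*w)^2)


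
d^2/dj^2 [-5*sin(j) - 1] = 5*sin(j)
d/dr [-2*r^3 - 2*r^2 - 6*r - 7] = -6*r^2 - 4*r - 6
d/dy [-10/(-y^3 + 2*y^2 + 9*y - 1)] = 10*(-3*y^2 + 4*y + 9)/(y^3 - 2*y^2 - 9*y + 1)^2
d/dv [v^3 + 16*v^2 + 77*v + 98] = 3*v^2 + 32*v + 77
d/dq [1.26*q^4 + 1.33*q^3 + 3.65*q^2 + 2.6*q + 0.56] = 5.04*q^3 + 3.99*q^2 + 7.3*q + 2.6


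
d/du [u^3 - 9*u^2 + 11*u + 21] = 3*u^2 - 18*u + 11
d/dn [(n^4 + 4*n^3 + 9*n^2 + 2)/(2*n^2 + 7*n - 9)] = (4*n^5 + 29*n^4 + 20*n^3 - 45*n^2 - 170*n - 14)/(4*n^4 + 28*n^3 + 13*n^2 - 126*n + 81)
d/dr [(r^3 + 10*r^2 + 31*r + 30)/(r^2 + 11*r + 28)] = (r^4 + 22*r^3 + 163*r^2 + 500*r + 538)/(r^4 + 22*r^3 + 177*r^2 + 616*r + 784)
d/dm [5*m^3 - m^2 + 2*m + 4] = 15*m^2 - 2*m + 2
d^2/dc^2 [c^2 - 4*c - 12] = 2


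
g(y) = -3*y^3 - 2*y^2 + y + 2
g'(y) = -9*y^2 - 4*y + 1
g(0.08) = 2.07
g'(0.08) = 0.62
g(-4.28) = 196.29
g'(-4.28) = -146.75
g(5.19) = -466.08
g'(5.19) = -262.18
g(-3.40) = 93.39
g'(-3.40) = -89.44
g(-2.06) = 17.68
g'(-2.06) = -28.95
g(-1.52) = 6.39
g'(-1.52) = -13.71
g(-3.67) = 119.68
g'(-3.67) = -105.54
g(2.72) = -70.45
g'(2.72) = -76.47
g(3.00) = -94.00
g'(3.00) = -92.00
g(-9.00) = 2018.00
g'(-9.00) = -692.00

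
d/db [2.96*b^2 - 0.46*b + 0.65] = 5.92*b - 0.46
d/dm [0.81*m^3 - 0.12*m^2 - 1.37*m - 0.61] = 2.43*m^2 - 0.24*m - 1.37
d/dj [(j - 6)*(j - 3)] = 2*j - 9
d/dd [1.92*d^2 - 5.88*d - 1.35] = 3.84*d - 5.88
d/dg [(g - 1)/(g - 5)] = -4/(g - 5)^2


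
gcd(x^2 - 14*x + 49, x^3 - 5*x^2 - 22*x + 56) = x - 7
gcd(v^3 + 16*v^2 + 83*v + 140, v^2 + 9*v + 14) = v + 7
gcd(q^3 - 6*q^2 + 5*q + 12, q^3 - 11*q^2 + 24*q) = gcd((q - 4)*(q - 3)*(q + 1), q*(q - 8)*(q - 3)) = q - 3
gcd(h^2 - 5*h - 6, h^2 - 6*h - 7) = h + 1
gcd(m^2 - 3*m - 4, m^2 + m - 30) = 1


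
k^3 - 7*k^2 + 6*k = k*(k - 6)*(k - 1)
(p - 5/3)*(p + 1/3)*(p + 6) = p^3 + 14*p^2/3 - 77*p/9 - 10/3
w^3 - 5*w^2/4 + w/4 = w*(w - 1)*(w - 1/4)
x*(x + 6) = x^2 + 6*x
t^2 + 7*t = t*(t + 7)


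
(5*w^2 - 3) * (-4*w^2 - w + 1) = -20*w^4 - 5*w^3 + 17*w^2 + 3*w - 3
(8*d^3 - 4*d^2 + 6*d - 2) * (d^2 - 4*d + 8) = 8*d^5 - 36*d^4 + 86*d^3 - 58*d^2 + 56*d - 16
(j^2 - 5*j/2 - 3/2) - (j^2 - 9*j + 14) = 13*j/2 - 31/2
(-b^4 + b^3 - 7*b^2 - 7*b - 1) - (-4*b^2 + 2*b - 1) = -b^4 + b^3 - 3*b^2 - 9*b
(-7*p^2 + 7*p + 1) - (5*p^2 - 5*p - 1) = -12*p^2 + 12*p + 2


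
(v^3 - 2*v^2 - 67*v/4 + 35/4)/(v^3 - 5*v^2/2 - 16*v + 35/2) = (v - 1/2)/(v - 1)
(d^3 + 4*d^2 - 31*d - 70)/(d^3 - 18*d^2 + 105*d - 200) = (d^2 + 9*d + 14)/(d^2 - 13*d + 40)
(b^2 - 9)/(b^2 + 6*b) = (b^2 - 9)/(b*(b + 6))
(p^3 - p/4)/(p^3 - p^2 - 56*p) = (1/4 - p^2)/(-p^2 + p + 56)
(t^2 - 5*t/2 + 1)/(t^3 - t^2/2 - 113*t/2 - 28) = (-2*t^2 + 5*t - 2)/(-2*t^3 + t^2 + 113*t + 56)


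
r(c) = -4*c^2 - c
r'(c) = -8*c - 1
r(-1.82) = -11.43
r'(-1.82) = 13.56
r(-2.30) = -18.86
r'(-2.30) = 17.40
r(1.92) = -16.67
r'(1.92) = -16.36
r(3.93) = -65.71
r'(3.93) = -32.44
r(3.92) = -65.39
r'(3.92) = -32.36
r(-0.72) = -1.35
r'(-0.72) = 4.76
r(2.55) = -28.56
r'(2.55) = -21.40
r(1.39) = -9.12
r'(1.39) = -12.12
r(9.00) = -333.00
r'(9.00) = -73.00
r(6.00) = -150.00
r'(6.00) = -49.00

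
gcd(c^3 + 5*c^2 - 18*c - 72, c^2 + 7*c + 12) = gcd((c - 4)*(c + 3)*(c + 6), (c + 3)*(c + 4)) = c + 3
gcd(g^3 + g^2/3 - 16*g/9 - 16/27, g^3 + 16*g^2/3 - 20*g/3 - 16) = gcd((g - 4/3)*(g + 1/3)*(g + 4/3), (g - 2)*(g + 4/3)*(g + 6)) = g + 4/3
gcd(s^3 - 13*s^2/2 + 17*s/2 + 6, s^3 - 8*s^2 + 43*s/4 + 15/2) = s + 1/2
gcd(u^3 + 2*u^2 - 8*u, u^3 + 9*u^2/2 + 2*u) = u^2 + 4*u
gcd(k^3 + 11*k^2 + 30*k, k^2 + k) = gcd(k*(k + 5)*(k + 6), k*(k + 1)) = k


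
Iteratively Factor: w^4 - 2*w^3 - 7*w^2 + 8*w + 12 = (w - 2)*(w^3 - 7*w - 6) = (w - 2)*(w + 2)*(w^2 - 2*w - 3) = (w - 3)*(w - 2)*(w + 2)*(w + 1)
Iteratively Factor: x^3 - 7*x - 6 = (x + 1)*(x^2 - x - 6) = (x + 1)*(x + 2)*(x - 3)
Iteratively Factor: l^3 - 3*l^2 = (l)*(l^2 - 3*l) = l^2*(l - 3)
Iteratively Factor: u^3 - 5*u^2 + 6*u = (u - 3)*(u^2 - 2*u) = u*(u - 3)*(u - 2)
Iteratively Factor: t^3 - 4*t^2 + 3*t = (t - 1)*(t^2 - 3*t) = t*(t - 1)*(t - 3)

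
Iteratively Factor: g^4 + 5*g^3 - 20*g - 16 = (g - 2)*(g^3 + 7*g^2 + 14*g + 8) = (g - 2)*(g + 4)*(g^2 + 3*g + 2) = (g - 2)*(g + 1)*(g + 4)*(g + 2)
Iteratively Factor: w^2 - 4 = (w - 2)*(w + 2)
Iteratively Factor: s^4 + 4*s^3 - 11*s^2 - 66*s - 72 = (s + 2)*(s^3 + 2*s^2 - 15*s - 36) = (s + 2)*(s + 3)*(s^2 - s - 12) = (s - 4)*(s + 2)*(s + 3)*(s + 3)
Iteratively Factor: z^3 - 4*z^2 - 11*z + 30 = (z - 5)*(z^2 + z - 6) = (z - 5)*(z - 2)*(z + 3)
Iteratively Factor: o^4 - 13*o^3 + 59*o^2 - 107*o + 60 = (o - 3)*(o^3 - 10*o^2 + 29*o - 20) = (o - 3)*(o - 1)*(o^2 - 9*o + 20) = (o - 4)*(o - 3)*(o - 1)*(o - 5)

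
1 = 1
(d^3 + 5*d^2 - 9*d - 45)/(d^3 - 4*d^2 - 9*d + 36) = (d + 5)/(d - 4)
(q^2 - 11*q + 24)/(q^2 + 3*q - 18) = (q - 8)/(q + 6)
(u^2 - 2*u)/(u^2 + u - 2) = u*(u - 2)/(u^2 + u - 2)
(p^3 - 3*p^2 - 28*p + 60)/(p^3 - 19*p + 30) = (p - 6)/(p - 3)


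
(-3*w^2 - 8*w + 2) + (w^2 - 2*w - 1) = -2*w^2 - 10*w + 1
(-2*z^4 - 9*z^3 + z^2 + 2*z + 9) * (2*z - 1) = -4*z^5 - 16*z^4 + 11*z^3 + 3*z^2 + 16*z - 9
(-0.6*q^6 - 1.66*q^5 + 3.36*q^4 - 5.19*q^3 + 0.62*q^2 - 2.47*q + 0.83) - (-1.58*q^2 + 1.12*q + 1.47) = -0.6*q^6 - 1.66*q^5 + 3.36*q^4 - 5.19*q^3 + 2.2*q^2 - 3.59*q - 0.64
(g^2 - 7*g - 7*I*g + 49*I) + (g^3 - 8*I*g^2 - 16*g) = g^3 + g^2 - 8*I*g^2 - 23*g - 7*I*g + 49*I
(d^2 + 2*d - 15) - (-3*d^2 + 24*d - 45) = 4*d^2 - 22*d + 30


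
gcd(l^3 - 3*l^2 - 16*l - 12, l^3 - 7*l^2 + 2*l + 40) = l + 2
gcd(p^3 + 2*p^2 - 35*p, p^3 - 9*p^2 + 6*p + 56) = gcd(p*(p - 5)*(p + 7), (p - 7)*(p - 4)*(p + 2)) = 1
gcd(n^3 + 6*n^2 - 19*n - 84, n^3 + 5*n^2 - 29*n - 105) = n^2 + 10*n + 21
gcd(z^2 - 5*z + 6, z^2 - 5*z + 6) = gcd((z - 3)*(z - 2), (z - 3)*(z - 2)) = z^2 - 5*z + 6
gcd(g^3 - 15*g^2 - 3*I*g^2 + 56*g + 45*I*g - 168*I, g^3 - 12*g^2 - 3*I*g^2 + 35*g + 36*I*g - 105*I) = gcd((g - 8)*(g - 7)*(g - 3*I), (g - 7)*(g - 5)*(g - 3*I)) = g^2 + g*(-7 - 3*I) + 21*I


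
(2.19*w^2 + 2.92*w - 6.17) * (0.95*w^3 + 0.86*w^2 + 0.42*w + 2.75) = 2.0805*w^5 + 4.6574*w^4 - 2.4305*w^3 + 1.9427*w^2 + 5.4386*w - 16.9675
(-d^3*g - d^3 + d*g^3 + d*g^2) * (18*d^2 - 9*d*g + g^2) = -18*d^5*g - 18*d^5 + 9*d^4*g^2 + 9*d^4*g + 17*d^3*g^3 + 17*d^3*g^2 - 9*d^2*g^4 - 9*d^2*g^3 + d*g^5 + d*g^4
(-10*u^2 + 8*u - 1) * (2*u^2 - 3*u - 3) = -20*u^4 + 46*u^3 + 4*u^2 - 21*u + 3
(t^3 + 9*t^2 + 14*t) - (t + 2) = t^3 + 9*t^2 + 13*t - 2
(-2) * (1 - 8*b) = 16*b - 2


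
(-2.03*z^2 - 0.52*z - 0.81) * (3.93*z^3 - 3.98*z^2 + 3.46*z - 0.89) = -7.9779*z^5 + 6.0358*z^4 - 8.1375*z^3 + 3.2313*z^2 - 2.3398*z + 0.7209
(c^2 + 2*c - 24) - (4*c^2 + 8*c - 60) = -3*c^2 - 6*c + 36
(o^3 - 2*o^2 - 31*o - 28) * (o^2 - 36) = o^5 - 2*o^4 - 67*o^3 + 44*o^2 + 1116*o + 1008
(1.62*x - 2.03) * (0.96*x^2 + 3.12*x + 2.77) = 1.5552*x^3 + 3.1056*x^2 - 1.8462*x - 5.6231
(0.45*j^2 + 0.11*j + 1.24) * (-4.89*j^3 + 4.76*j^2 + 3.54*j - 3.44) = -2.2005*j^5 + 1.6041*j^4 - 3.947*j^3 + 4.7438*j^2 + 4.0112*j - 4.2656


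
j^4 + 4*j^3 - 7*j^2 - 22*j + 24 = (j - 2)*(j - 1)*(j + 3)*(j + 4)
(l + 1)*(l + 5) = l^2 + 6*l + 5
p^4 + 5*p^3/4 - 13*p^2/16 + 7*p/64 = p*(p - 1/4)^2*(p + 7/4)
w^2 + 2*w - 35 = (w - 5)*(w + 7)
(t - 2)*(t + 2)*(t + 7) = t^3 + 7*t^2 - 4*t - 28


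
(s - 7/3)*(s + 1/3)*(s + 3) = s^3 + s^2 - 61*s/9 - 7/3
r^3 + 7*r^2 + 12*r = r*(r + 3)*(r + 4)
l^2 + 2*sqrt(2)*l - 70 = (l - 5*sqrt(2))*(l + 7*sqrt(2))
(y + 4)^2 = y^2 + 8*y + 16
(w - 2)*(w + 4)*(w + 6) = w^3 + 8*w^2 + 4*w - 48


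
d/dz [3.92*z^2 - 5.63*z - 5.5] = 7.84*z - 5.63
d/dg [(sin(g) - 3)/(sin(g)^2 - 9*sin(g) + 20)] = (6*sin(g) + cos(g)^2 - 8)*cos(g)/(sin(g)^2 - 9*sin(g) + 20)^2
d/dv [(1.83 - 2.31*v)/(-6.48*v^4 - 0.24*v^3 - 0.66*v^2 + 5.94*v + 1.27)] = (-44.9064*v^4 + 46.3248*v^3 - 0.207*v^2 + 2.4156*v - 13.8039)/(41.9904*v^8 + 3.1104*v^7 + 8.6112*v^6 - 76.6656*v^5 - 18.8748*v^4 - 8.4504*v^3 + 33.6072*v^2 + 15.0876*v + 1.6129)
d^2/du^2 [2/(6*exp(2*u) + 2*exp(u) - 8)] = (2*(6*exp(u) + 1)^2*exp(u) - (12*exp(u) + 1)*(3*exp(2*u) + exp(u) - 4))*exp(u)/(3*exp(2*u) + exp(u) - 4)^3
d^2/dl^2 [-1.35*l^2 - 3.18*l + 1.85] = -2.70000000000000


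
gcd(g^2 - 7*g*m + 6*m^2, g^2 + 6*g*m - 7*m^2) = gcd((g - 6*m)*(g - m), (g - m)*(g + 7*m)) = g - m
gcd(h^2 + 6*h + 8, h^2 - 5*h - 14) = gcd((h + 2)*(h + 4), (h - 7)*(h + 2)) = h + 2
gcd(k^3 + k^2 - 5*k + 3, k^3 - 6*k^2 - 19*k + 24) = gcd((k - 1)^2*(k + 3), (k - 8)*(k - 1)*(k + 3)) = k^2 + 2*k - 3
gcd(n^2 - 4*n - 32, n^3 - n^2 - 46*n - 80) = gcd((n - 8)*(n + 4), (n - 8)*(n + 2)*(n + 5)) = n - 8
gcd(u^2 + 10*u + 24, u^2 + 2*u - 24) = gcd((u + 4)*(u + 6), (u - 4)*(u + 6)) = u + 6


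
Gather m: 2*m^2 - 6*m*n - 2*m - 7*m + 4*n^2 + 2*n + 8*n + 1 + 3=2*m^2 + m*(-6*n - 9) + 4*n^2 + 10*n + 4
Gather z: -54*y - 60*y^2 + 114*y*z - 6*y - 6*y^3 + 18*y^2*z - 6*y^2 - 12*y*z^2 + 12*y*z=-6*y^3 - 66*y^2 - 12*y*z^2 - 60*y + z*(18*y^2 + 126*y)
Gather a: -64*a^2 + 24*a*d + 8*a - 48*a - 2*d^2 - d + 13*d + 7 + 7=-64*a^2 + a*(24*d - 40) - 2*d^2 + 12*d + 14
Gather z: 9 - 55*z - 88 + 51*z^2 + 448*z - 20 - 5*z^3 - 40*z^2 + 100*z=-5*z^3 + 11*z^2 + 493*z - 99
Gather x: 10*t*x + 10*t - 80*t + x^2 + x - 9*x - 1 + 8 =-70*t + x^2 + x*(10*t - 8) + 7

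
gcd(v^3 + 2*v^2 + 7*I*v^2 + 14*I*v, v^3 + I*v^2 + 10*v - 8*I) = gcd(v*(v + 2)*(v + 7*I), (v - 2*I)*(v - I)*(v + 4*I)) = 1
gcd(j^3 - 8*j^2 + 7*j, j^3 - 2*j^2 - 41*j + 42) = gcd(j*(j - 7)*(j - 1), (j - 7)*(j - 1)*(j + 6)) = j^2 - 8*j + 7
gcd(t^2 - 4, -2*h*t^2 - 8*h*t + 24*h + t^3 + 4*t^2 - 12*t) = t - 2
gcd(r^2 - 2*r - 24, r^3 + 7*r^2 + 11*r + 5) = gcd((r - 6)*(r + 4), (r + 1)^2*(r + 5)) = 1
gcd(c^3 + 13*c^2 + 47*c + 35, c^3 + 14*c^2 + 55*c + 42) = c^2 + 8*c + 7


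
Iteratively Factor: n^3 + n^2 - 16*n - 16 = (n + 1)*(n^2 - 16) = (n + 1)*(n + 4)*(n - 4)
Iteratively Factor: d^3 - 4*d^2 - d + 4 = (d - 1)*(d^2 - 3*d - 4) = (d - 4)*(d - 1)*(d + 1)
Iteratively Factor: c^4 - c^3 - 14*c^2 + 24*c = (c - 3)*(c^3 + 2*c^2 - 8*c) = c*(c - 3)*(c^2 + 2*c - 8) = c*(c - 3)*(c + 4)*(c - 2)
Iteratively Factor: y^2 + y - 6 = (y - 2)*(y + 3)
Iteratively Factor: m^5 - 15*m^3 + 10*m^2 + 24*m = (m - 2)*(m^4 + 2*m^3 - 11*m^2 - 12*m) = (m - 3)*(m - 2)*(m^3 + 5*m^2 + 4*m) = (m - 3)*(m - 2)*(m + 1)*(m^2 + 4*m) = m*(m - 3)*(m - 2)*(m + 1)*(m + 4)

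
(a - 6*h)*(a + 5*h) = a^2 - a*h - 30*h^2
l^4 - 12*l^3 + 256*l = l*(l - 8)^2*(l + 4)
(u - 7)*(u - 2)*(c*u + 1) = c*u^3 - 9*c*u^2 + 14*c*u + u^2 - 9*u + 14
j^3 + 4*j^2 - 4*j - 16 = (j - 2)*(j + 2)*(j + 4)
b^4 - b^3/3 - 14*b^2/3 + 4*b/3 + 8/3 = (b - 2)*(b - 1)*(b + 2/3)*(b + 2)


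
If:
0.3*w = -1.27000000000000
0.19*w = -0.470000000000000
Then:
No Solution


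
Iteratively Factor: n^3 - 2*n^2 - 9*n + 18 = (n - 2)*(n^2 - 9) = (n - 3)*(n - 2)*(n + 3)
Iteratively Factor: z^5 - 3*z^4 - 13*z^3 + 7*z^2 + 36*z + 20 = (z + 1)*(z^4 - 4*z^3 - 9*z^2 + 16*z + 20) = (z - 2)*(z + 1)*(z^3 - 2*z^2 - 13*z - 10) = (z - 2)*(z + 1)^2*(z^2 - 3*z - 10) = (z - 2)*(z + 1)^2*(z + 2)*(z - 5)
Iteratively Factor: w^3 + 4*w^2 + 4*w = (w + 2)*(w^2 + 2*w) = (w + 2)^2*(w)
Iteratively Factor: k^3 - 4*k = (k - 2)*(k^2 + 2*k) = (k - 2)*(k + 2)*(k)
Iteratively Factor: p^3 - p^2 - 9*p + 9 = (p + 3)*(p^2 - 4*p + 3) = (p - 1)*(p + 3)*(p - 3)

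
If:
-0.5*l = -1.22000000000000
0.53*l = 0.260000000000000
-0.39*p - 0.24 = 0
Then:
No Solution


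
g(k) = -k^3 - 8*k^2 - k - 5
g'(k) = -3*k^2 - 16*k - 1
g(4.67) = -285.99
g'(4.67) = -141.15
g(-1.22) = -13.87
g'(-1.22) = 14.05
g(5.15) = -358.92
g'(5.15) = -162.97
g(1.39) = -24.53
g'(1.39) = -29.04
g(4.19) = -223.20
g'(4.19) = -120.71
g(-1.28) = -14.73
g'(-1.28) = 14.56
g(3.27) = -128.78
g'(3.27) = -85.40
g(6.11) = -537.87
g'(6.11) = -210.76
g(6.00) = -515.00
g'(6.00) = -205.00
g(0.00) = -5.00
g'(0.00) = -1.00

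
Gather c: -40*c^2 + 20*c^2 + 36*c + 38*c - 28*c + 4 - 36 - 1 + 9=-20*c^2 + 46*c - 24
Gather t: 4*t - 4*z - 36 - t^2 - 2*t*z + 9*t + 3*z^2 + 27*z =-t^2 + t*(13 - 2*z) + 3*z^2 + 23*z - 36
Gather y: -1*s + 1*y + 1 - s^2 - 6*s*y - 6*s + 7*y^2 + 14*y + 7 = -s^2 - 7*s + 7*y^2 + y*(15 - 6*s) + 8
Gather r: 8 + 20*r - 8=20*r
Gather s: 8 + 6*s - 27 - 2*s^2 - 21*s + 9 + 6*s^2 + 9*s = 4*s^2 - 6*s - 10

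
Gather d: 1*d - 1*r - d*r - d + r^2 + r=-d*r + r^2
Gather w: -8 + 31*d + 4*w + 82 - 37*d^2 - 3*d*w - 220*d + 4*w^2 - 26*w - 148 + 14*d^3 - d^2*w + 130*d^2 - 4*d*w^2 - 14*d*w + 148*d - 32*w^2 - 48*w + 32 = 14*d^3 + 93*d^2 - 41*d + w^2*(-4*d - 28) + w*(-d^2 - 17*d - 70) - 42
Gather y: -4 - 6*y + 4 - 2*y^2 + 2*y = -2*y^2 - 4*y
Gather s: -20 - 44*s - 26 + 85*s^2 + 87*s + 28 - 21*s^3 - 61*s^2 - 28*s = -21*s^3 + 24*s^2 + 15*s - 18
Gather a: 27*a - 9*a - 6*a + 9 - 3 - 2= 12*a + 4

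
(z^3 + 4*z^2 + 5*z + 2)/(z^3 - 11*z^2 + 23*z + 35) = (z^2 + 3*z + 2)/(z^2 - 12*z + 35)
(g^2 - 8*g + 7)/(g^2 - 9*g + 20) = (g^2 - 8*g + 7)/(g^2 - 9*g + 20)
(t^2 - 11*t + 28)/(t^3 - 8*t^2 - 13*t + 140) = (t - 4)/(t^2 - t - 20)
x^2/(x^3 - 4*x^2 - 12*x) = x/(x^2 - 4*x - 12)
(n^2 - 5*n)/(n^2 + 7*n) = (n - 5)/(n + 7)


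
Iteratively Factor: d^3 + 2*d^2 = (d)*(d^2 + 2*d) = d^2*(d + 2)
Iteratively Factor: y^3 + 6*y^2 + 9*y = (y + 3)*(y^2 + 3*y) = (y + 3)^2*(y)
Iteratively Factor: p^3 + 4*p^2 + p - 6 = (p - 1)*(p^2 + 5*p + 6) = (p - 1)*(p + 3)*(p + 2)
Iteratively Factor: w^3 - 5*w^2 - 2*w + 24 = (w - 4)*(w^2 - w - 6) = (w - 4)*(w + 2)*(w - 3)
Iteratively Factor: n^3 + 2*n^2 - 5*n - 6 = (n - 2)*(n^2 + 4*n + 3) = (n - 2)*(n + 1)*(n + 3)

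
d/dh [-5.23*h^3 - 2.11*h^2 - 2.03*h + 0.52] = -15.69*h^2 - 4.22*h - 2.03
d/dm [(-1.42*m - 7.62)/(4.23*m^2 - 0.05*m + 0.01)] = (6.0066*m^2 + 64.4652*m - 0.3952)/(17.8929*m^4 - 0.423*m^3 + 0.0871*m^2 - 0.001*m + 0.0001)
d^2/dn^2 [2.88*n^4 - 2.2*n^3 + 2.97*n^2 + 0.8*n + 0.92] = 34.56*n^2 - 13.2*n + 5.94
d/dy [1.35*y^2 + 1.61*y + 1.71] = 2.7*y + 1.61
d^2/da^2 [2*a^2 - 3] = 4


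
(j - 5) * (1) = j - 5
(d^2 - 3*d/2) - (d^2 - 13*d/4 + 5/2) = 7*d/4 - 5/2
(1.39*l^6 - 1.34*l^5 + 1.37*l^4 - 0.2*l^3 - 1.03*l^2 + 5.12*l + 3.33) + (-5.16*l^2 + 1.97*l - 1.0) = 1.39*l^6 - 1.34*l^5 + 1.37*l^4 - 0.2*l^3 - 6.19*l^2 + 7.09*l + 2.33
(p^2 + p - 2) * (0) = 0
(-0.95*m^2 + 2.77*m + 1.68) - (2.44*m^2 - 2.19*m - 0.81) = -3.39*m^2 + 4.96*m + 2.49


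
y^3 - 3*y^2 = y^2*(y - 3)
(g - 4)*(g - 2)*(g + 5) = g^3 - g^2 - 22*g + 40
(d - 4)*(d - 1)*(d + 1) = d^3 - 4*d^2 - d + 4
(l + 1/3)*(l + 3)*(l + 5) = l^3 + 25*l^2/3 + 53*l/3 + 5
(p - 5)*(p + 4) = p^2 - p - 20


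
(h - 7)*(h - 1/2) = h^2 - 15*h/2 + 7/2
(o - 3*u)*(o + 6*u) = o^2 + 3*o*u - 18*u^2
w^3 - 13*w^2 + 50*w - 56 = (w - 7)*(w - 4)*(w - 2)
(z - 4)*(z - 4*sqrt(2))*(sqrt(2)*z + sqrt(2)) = sqrt(2)*z^3 - 8*z^2 - 3*sqrt(2)*z^2 - 4*sqrt(2)*z + 24*z + 32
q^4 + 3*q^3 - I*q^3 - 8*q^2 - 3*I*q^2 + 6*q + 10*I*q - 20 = (q - 2)*(q + 5)*(q - 2*I)*(q + I)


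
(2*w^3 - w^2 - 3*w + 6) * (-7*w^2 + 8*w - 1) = -14*w^5 + 23*w^4 + 11*w^3 - 65*w^2 + 51*w - 6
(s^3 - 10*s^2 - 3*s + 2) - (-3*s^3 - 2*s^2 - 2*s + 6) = 4*s^3 - 8*s^2 - s - 4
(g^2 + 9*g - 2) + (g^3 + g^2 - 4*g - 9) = g^3 + 2*g^2 + 5*g - 11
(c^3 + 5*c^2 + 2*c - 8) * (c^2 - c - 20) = c^5 + 4*c^4 - 23*c^3 - 110*c^2 - 32*c + 160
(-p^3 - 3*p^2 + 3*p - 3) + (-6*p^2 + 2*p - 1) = -p^3 - 9*p^2 + 5*p - 4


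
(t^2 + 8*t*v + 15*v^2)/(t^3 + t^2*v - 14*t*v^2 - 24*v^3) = (t + 5*v)/(t^2 - 2*t*v - 8*v^2)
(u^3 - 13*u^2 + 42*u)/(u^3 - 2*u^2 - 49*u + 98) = u*(u - 6)/(u^2 + 5*u - 14)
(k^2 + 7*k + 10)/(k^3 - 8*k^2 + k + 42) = (k + 5)/(k^2 - 10*k + 21)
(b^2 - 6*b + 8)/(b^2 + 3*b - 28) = (b - 2)/(b + 7)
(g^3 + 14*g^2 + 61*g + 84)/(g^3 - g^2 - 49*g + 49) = (g^2 + 7*g + 12)/(g^2 - 8*g + 7)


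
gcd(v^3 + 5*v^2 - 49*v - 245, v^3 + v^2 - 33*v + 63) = v + 7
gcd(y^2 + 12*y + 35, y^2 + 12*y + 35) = y^2 + 12*y + 35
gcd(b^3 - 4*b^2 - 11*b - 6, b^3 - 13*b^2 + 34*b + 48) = b^2 - 5*b - 6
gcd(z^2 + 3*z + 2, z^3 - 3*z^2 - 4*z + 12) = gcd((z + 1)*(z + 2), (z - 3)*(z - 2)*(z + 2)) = z + 2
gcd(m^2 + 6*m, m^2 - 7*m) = m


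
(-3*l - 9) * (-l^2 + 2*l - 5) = 3*l^3 + 3*l^2 - 3*l + 45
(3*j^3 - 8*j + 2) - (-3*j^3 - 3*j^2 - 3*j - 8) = 6*j^3 + 3*j^2 - 5*j + 10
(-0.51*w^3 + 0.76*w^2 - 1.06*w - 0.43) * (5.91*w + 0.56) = -3.0141*w^4 + 4.206*w^3 - 5.839*w^2 - 3.1349*w - 0.2408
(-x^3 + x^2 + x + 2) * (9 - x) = x^4 - 10*x^3 + 8*x^2 + 7*x + 18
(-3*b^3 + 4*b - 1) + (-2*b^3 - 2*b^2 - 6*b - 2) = -5*b^3 - 2*b^2 - 2*b - 3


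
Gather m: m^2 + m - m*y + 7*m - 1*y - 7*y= m^2 + m*(8 - y) - 8*y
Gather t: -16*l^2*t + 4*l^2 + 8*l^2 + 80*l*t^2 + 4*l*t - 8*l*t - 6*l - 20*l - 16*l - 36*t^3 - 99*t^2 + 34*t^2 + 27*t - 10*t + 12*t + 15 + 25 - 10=12*l^2 - 42*l - 36*t^3 + t^2*(80*l - 65) + t*(-16*l^2 - 4*l + 29) + 30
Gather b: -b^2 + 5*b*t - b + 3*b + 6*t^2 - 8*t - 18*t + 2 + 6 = -b^2 + b*(5*t + 2) + 6*t^2 - 26*t + 8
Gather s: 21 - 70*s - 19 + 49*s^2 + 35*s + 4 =49*s^2 - 35*s + 6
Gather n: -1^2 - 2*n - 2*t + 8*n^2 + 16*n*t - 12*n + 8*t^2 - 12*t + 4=8*n^2 + n*(16*t - 14) + 8*t^2 - 14*t + 3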